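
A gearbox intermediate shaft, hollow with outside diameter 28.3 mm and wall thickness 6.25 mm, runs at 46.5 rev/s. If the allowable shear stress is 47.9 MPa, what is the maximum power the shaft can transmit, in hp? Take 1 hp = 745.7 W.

75.4 hp

J = π(d_o⁴ − d_i⁴)/32 = π(0.0283⁴ − 0.0158⁴)/32 = 5.685×10^-8 m⁴.
T_max = τ_allow·J/r = 4.79×10^7 × 5.685×10^-8 / 0.0142 = 192.5 N·m.
ω = 2π·46.5 = 292.2 rad/s, so P_max = T_max·ω = 5.623×10^4 W.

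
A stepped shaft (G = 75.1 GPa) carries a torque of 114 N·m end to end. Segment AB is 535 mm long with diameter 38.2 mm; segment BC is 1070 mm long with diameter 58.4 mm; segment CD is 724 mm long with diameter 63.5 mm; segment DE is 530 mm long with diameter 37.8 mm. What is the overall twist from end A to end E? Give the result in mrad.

J_AB = π(0.0382)⁴/32 = 2.09×10^-7 m⁴; J_BC = π(0.0584)⁴/32 = 1.14×10^-6 m⁴; J_CD = π(0.0635)⁴/32 = 1.60×10^-6 m⁴; J_DE = π(0.0378)⁴/32 = 2.00×10^-7 m⁴.
θ = (T/G)·Σ L_i/J_i = (114.0/75.1×10⁹)·(0.535/2.09×10^-7 + 1.07/1.14×10^-6 + 0.724/1.60×10^-6 + 0.530/2.00×10^-7) = 0.01001 rad.

10.0 mrad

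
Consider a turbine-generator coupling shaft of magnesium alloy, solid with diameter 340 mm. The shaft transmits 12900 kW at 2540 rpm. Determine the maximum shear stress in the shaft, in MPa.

ω = 2π·2540/60 = 266.0 rad/s, so T = P/ω = 12900×10³ / 266.0 = 48500 N·m.
J = πd⁴/32 = π(0.340)⁴/32 = 1.312×10^-3 m⁴.
τ_max = T·r/J = 48500 × 0.170 / 1.312×10^-3 = 6.284×10^6 Pa.

6.28 MPa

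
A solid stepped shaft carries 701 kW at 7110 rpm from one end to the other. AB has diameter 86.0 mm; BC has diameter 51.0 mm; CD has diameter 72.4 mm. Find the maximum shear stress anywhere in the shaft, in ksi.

ω = 2π·7110/60 = 744.6 rad/s, so T = P/ω = 701×10³ / 744.6 = 941.5 N·m.
Under the same torque, τ_max = 16T/(πd³) is largest where d is smallest — segment BC (d = 51.0 mm).
τ_max = 16·941.5/(π·(0.0510)³) = 3.615×10^7 Pa.

5.24 ksi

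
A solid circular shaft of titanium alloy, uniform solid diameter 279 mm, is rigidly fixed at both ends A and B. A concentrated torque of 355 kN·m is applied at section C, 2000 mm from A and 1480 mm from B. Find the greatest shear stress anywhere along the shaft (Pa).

4.78e7 Pa

With uniform GJ and both ends fixed, compatibility θ_AC = θ_CB gives T_A·a = T_B·b, together with T_A + T_B = T₀.
T_A = T₀·b/(a+b) = 355000·1480/3480 = 151000 N·m; T_B = 204000 N·m.
τ in each portion: τ_AC = 3.54×10^7 Pa, τ_CB = 4.78×10^7 Pa; maximum is in CB.
τ_max = T_CB·r/J = 204000·0.140/5.95×10^-4 = 4.785×10^7 Pa.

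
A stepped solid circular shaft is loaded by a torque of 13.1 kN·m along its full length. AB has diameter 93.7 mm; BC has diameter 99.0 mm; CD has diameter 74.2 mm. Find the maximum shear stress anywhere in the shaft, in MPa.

Under the same torque, τ_max = 16T/(πd³) is largest where d is smallest — segment CD (d = 74.2 mm).
τ_max = 16·13100/(π·(0.0742)³) = 1.633×10^8 Pa.

163 MPa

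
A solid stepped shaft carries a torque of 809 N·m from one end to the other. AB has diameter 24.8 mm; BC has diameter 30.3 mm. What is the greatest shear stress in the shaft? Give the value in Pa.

2.70e8 Pa

Under the same torque, τ_max = 16T/(πd³) is largest where d is smallest — segment AB (d = 24.8 mm).
τ_max = 16·809.0/(π·(0.0248)³) = 2.701×10^8 Pa.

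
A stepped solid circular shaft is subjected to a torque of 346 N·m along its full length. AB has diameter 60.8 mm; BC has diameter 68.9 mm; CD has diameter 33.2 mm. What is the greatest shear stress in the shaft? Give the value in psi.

6980 psi

Under the same torque, τ_max = 16T/(πd³) is largest where d is smallest — segment CD (d = 33.2 mm).
τ_max = 16·346.0/(π·(0.0332)³) = 4.815×10^7 Pa.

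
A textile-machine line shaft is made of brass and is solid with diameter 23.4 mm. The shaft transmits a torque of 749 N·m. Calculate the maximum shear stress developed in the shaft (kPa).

298000 kPa

J = πd⁴/32 = π(0.0234)⁴/32 = 2.943×10^-8 m⁴.
τ_max = T·r/J = 749.0 × 0.0117 / 2.943×10^-8 = 2.977×10^8 Pa.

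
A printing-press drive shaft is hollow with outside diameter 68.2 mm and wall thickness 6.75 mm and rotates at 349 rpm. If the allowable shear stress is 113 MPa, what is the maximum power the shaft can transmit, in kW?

J = π(d_o⁴ − d_i⁴)/32 = π(0.0682⁴ − 0.0547⁴)/32 = 1.245×10^-6 m⁴.
T_max = τ_allow·J/r = 1.13×10^8 × 1.245×10^-6 / 0.0341 = 4126 N·m.
ω = 2π·349/60 = 36.55 rad/s, so P_max = T_max·ω = 1.508×10^5 W.

151 kW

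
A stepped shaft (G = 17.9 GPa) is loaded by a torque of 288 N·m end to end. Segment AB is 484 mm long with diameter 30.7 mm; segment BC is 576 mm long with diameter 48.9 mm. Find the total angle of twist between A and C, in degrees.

6.06°

J_AB = π(0.0307)⁴/32 = 8.72×10^-8 m⁴; J_BC = π(0.0489)⁴/32 = 5.61×10^-7 m⁴.
θ = (T/G)·Σ L_i/J_i = (288.0/17.9×10⁹)·(0.484/8.72×10^-8 + 0.576/5.61×10^-7) = 0.1058 rad.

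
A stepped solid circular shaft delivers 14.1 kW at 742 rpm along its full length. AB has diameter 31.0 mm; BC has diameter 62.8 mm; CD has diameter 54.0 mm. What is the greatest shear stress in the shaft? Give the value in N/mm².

31.0 N/mm²

ω = 2π·742/60 = 77.70 rad/s, so T = P/ω = 14.1×10³ / 77.70 = 181.5 N·m.
Under the same torque, τ_max = 16T/(πd³) is largest where d is smallest — segment AB (d = 31.0 mm).
τ_max = 16·181.5/(π·(0.0310)³) = 3.102×10^7 Pa.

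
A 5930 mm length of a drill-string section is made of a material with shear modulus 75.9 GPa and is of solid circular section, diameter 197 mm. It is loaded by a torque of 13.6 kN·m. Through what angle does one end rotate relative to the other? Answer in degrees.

0.412°

J = πd⁴/32 = π(0.197)⁴/32 = 1.479×10^-4 m⁴.
θ = T·L/(G·J) = 13600 × 5.93 / (75.9×10⁹ × 1.479×10^-4) = 7.186×10^-3 rad.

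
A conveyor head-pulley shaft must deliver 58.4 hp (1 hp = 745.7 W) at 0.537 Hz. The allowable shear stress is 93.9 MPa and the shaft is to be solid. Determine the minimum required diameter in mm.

88.8 mm

ω = 2π·0.537 = 3.374 rad/s, so T = P/ω = 58.4×745.7 / 3.374 = 12910 N·m.
For a solid shaft τ_max = 16T/(πd³), so d = (16T/(π τ_allow))^(1/3) = (16·12910/(π·9.39×10^7))^(1/3) = 0.08879 m.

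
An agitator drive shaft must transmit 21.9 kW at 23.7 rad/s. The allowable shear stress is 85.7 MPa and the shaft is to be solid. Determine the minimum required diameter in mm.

ω = 23.7 rad/s, so T = P/ω = 21.9×10³ / 23.70 = 924.1 N·m.
For a solid shaft τ_max = 16T/(πd³), so d = (16T/(π τ_allow))^(1/3) = (16·924.1/(π·8.57×10^7))^(1/3) = 0.03801 m.

38.0 mm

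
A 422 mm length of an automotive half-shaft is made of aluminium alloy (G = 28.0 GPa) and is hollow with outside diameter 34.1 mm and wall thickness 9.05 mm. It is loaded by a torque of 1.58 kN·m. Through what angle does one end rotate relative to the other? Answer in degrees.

10.8°

J = π(d_o⁴ − d_i⁴)/32 = π(0.0341⁴ − 0.0160⁴)/32 = 1.263×10^-7 m⁴.
θ = T·L/(G·J) = 1580 × 0.422 / (28.0×10⁹ × 1.263×10^-7) = 0.1885 rad.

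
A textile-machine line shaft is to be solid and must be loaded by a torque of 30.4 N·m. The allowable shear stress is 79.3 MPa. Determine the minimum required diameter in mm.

12.5 mm

For a solid shaft τ_max = 16T/(πd³), so d = (16T/(π τ_allow))^(1/3) = (16·30.40/(π·7.93×10^7))^(1/3) = 0.01250 m.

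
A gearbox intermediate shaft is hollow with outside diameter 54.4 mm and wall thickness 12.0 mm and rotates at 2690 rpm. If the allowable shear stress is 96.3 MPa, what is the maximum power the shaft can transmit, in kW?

774 kW

J = π(d_o⁴ − d_i⁴)/32 = π(0.0544⁴ − 0.0304⁴)/32 = 7.759×10^-7 m⁴.
T_max = τ_allow·J/r = 9.63×10^7 × 7.759×10^-7 / 0.0272 = 2747 N·m.
ω = 2π·2690/60 = 281.7 rad/s, so P_max = T_max·ω = 7.739×10^5 W.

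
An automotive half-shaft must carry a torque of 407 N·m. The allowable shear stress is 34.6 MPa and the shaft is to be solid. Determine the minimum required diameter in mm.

For a solid shaft τ_max = 16T/(πd³), so d = (16T/(π τ_allow))^(1/3) = (16·407.0/(π·3.46×10^7))^(1/3) = 0.03913 m.

39.1 mm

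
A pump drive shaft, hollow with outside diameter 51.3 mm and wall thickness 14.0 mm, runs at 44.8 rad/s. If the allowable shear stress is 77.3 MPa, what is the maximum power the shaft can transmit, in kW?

87.9 kW

J = π(d_o⁴ − d_i⁴)/32 = π(0.0513⁴ − 0.0233⁴)/32 = 6.510×10^-7 m⁴.
T_max = τ_allow·J/r = 7.73×10^7 × 6.510×10^-7 / 0.0256 = 1962 N·m.
ω = 44.8 rad/s, so P_max = T_max·ω = 8.789×10^4 W.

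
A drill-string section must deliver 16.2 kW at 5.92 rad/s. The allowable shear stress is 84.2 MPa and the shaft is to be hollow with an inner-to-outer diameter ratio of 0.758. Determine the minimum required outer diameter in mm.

ω = 5.92 rad/s, so T = P/ω = 16.2×10³ / 5.920 = 2736 N·m.
For a hollow shaft with d_i/d_o = 0.758: τ_max = 16T/(π d_o³ (1−k⁴)), so d_o = [16T/(π τ_allow (1−k⁴))]^(1/3) = [16·2736/(π·8.42×10^7·0.6699)]^(1/3) = 0.06275 m.

62.8 mm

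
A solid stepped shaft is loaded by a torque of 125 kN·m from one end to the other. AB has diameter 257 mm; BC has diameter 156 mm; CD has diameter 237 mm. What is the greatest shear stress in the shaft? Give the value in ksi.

Under the same torque, τ_max = 16T/(πd³) is largest where d is smallest — segment BC (d = 156 mm).
τ_max = 16·125000/(π·(0.156)³) = 1.677×10^8 Pa.

24.3 ksi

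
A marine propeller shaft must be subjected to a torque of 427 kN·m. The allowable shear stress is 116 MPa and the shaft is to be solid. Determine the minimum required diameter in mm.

For a solid shaft τ_max = 16T/(πd³), so d = (16T/(π τ_allow))^(1/3) = (16·427000/(π·1.16×10^8))^(1/3) = 0.2657 m.

266 mm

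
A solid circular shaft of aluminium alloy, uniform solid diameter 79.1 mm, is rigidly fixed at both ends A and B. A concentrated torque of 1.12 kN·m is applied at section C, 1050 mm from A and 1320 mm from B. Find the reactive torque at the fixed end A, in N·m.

624 N·m

With uniform GJ and both ends fixed, compatibility θ_AC = θ_CB gives T_A·a = T_B·b, together with T_A + T_B = T₀.
T_A = T₀·b/(a+b) = 1120·1320/2370 = 623.8 N·m; T_B = 496.2 N·m.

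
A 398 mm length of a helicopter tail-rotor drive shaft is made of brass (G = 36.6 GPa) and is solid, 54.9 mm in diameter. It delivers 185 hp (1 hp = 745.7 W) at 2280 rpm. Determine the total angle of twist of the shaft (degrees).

ω = 2π·2280/60 = 238.8 rad/s, so T = P/ω = 185×745.7 / 238.8 = 577.8 N·m.
J = πd⁴/32 = π(0.0549)⁴/32 = 8.918×10^-7 m⁴.
θ = T·L/(G·J) = 577.8 × 0.398 / (36.6×10⁹ × 8.918×10^-7) = 7.045×10^-3 rad.

0.404°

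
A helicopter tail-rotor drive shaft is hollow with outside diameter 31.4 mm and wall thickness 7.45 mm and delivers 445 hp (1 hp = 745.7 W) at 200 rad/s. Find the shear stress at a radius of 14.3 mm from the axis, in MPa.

269 MPa

ω = 200 rad/s, so T = P/ω = 445×745.7 / 200.0 = 1659 N·m.
J = π(d_o⁴ − d_i⁴)/32 = π(0.0314⁴ − 0.0165⁴)/32 = 8.816×10^-8 m⁴.
Shear stress varies linearly with radius: τ = T·r/J = 1659 × 0.0143 / 8.816×10^-8 = 2.691×10^8 Pa.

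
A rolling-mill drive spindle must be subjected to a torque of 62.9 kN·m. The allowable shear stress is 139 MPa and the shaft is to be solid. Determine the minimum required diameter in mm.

132 mm

For a solid shaft τ_max = 16T/(πd³), so d = (16T/(π τ_allow))^(1/3) = (16·62900/(π·1.39×10^8))^(1/3) = 0.1321 m.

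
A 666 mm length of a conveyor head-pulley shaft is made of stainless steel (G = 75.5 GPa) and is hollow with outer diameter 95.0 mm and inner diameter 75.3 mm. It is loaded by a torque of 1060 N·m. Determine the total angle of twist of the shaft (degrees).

0.111°

J = π(d_o⁴ − d_i⁴)/32 = π(0.0950⁴ − 0.0753⁴)/32 = 4.840×10^-6 m⁴.
θ = T·L/(G·J) = 1060 × 0.666 / (75.5×10⁹ × 4.840×10^-6) = 1.932×10^-3 rad.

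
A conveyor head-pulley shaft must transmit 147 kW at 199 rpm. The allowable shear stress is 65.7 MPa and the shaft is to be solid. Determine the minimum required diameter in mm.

81.8 mm

ω = 2π·199/60 = 20.84 rad/s, so T = P/ω = 147×10³ / 20.84 = 7054 N·m.
For a solid shaft τ_max = 16T/(πd³), so d = (16T/(π τ_allow))^(1/3) = (16·7054/(π·6.57×10^7))^(1/3) = 0.08177 m.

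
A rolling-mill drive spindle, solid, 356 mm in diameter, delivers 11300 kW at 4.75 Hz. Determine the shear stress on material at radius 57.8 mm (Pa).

1.39e7 Pa

ω = 2π·4.75 = 29.85 rad/s, so T = P/ω = 11300×10³ / 29.85 = 378600 N·m.
J = πd⁴/32 = π(0.356)⁴/32 = 1.577×10^-3 m⁴.
Shear stress varies linearly with radius: τ = T·r/J = 378600 × 0.0578 / 1.577×10^-3 = 1.388×10^7 Pa.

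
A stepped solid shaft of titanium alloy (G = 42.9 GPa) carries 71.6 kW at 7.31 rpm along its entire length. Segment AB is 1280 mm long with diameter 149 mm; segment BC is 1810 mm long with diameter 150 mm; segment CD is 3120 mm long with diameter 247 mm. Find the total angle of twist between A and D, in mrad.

ω = 2π·7.31/60 = 0.7655 rad/s, so T = P/ω = 71.6×10³ / 0.7655 = 93530 N·m.
J_AB = π(0.149)⁴/32 = 4.84×10^-5 m⁴; J_BC = π(0.150)⁴/32 = 4.97×10^-5 m⁴; J_CD = π(0.247)⁴/32 = 3.65×10^-4 m⁴.
θ = (T/G)·Σ L_i/J_i = (93530/42.9×10⁹)·(1.28/4.84×10^-5 + 1.81/4.97×10^-5 + 3.12/3.65×10^-4) = 0.1557 rad.

156 mrad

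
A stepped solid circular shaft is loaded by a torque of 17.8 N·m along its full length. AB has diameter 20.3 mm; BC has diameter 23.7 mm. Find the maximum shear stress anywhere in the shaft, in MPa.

Under the same torque, τ_max = 16T/(πd³) is largest where d is smallest — segment AB (d = 20.3 mm).
τ_max = 16·17.80/(π·(0.0203)³) = 1.084×10^7 Pa.

10.8 MPa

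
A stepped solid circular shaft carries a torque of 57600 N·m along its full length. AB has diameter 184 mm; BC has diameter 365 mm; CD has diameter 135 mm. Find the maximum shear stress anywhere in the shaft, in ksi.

17.3 ksi

Under the same torque, τ_max = 16T/(πd³) is largest where d is smallest — segment CD (d = 135 mm).
τ_max = 16·57600/(π·(0.135)³) = 1.192×10^8 Pa.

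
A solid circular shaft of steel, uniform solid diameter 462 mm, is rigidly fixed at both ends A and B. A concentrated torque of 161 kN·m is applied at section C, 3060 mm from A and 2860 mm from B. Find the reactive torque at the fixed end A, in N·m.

With uniform GJ and both ends fixed, compatibility θ_AC = θ_CB gives T_A·a = T_B·b, together with T_A + T_B = T₀.
T_A = T₀·b/(a+b) = 161000·2860/5920 = 77780 N·m; T_B = 83220 N·m.

77800 N·m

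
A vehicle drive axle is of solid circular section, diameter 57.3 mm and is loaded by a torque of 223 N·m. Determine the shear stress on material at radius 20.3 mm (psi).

620 psi

J = πd⁴/32 = π(0.0573)⁴/32 = 1.058×10^-6 m⁴.
Shear stress varies linearly with radius: τ = T·r/J = 223.0 × 0.0203 / 1.058×10^-6 = 4.277×10^6 Pa.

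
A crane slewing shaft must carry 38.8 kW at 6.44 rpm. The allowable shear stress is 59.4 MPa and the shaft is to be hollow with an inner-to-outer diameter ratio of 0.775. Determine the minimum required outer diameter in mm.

ω = 2π·6.44/60 = 0.6744 rad/s, so T = P/ω = 38.8×10³ / 0.6744 = 57530 N·m.
For a hollow shaft with d_i/d_o = 0.775: τ_max = 16T/(π d_o³ (1−k⁴)), so d_o = [16T/(π τ_allow (1−k⁴))]^(1/3) = [16·57530/(π·5.94×10^7·0.6392)]^(1/3) = 0.1976 m.

198 mm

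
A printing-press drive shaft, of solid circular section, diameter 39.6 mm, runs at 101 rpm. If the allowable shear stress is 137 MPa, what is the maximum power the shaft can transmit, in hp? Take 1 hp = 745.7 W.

23.7 hp

J = πd⁴/32 = π(0.0396)⁴/32 = 2.414×10^-7 m⁴.
T_max = τ_allow·J/r = 1.37×10^8 × 2.414×10^-7 / 0.0198 = 1670 N·m.
ω = 2π·101/60 = 10.58 rad/s, so P_max = T_max·ω = 1.767×10^4 W.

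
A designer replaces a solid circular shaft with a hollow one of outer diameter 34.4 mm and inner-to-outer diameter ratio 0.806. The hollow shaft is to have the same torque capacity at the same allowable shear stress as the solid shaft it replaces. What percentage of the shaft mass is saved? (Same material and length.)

Equal τ_max and T ⇒ the solid shaft needs d_s³ = d_o³(1−k⁴), so d_s = 34.4·(1−0.806⁴)^(1/3) = 28.65 mm.
Area ratio A_h/A_s = d_o²(1−k²)/d_s² = (1−k²)/(1−k⁴)^(2/3) = 0.5049.
Mass saving = 1 − 0.5049 = 49.5 %.

49.5 %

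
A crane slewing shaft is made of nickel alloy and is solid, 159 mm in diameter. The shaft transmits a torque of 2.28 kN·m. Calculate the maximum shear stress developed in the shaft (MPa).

2.89 MPa

J = πd⁴/32 = π(0.159)⁴/32 = 6.275×10^-5 m⁴.
τ_max = T·r/J = 2280 × 0.0795 / 6.275×10^-5 = 2.889×10^6 Pa.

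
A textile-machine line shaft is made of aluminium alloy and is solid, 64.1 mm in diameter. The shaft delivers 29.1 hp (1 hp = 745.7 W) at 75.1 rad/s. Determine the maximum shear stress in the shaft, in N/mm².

5.59 N/mm²

ω = 75.1 rad/s, so T = P/ω = 29.1×745.7 / 75.10 = 288.9 N·m.
J = πd⁴/32 = π(0.0641)⁴/32 = 1.657×10^-6 m⁴.
τ_max = T·r/J = 288.9 × 0.0320 / 1.657×10^-6 = 5.587×10^6 Pa.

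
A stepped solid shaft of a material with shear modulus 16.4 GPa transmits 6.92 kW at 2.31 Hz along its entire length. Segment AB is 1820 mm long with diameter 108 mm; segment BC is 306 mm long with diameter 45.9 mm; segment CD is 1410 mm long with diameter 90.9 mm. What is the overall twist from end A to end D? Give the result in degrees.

ω = 2π·2.31 = 14.51 rad/s, so T = P/ω = 6.92×10³ / 14.51 = 476.8 N·m.
J_AB = π(0.108)⁴/32 = 1.34×10^-5 m⁴; J_BC = π(0.0459)⁴/32 = 4.36×10^-7 m⁴; J_CD = π(0.0909)⁴/32 = 6.70×10^-6 m⁴.
θ = (T/G)·Σ L_i/J_i = (476.8/16.4×10⁹)·(1.82/1.34×10^-5 + 0.306/4.36×10^-7 + 1.41/6.70×10^-6) = 0.03049 rad.

1.75°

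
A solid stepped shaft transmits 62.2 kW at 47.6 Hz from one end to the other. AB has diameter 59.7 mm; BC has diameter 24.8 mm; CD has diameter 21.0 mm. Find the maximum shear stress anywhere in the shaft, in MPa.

ω = 2π·47.6 = 299.1 rad/s, so T = P/ω = 62.2×10³ / 299.1 = 208.0 N·m.
Under the same torque, τ_max = 16T/(πd³) is largest where d is smallest — segment CD (d = 21.0 mm).
τ_max = 16·208.0/(π·(0.0210)³) = 1.144×10^8 Pa.

114 MPa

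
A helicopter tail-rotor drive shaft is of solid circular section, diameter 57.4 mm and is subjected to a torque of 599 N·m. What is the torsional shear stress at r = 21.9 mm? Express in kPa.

12300 kPa

J = πd⁴/32 = π(0.0574)⁴/32 = 1.066×10^-6 m⁴.
Shear stress varies linearly with radius: τ = T·r/J = 599.0 × 0.0219 / 1.066×10^-6 = 1.231×10^7 Pa.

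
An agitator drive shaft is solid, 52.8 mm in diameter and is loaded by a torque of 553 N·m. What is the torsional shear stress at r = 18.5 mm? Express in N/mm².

J = πd⁴/32 = π(0.0528)⁴/32 = 7.630×10^-7 m⁴.
Shear stress varies linearly with radius: τ = T·r/J = 553.0 × 0.0185 / 7.630×10^-7 = 1.341×10^7 Pa.

13.4 N/mm²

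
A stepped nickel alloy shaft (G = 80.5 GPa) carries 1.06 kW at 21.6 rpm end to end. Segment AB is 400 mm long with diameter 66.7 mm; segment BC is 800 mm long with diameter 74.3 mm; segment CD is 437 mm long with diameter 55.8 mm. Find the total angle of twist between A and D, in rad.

ω = 2π·21.6/60 = 2.262 rad/s, so T = P/ω = 1.06×10³ / 2.262 = 468.6 N·m.
J_AB = π(0.0667)⁴/32 = 1.94×10^-6 m⁴; J_BC = π(0.0743)⁴/32 = 2.99×10^-6 m⁴; J_CD = π(0.0558)⁴/32 = 9.52×10^-7 m⁴.
θ = (T/G)·Σ L_i/J_i = (468.6/80.5×10⁹)·(0.400/1.94×10^-6 + 0.800/2.99×10^-6 + 0.437/9.52×10^-7) = 5.428×10^-3 rad.

0.00543 rad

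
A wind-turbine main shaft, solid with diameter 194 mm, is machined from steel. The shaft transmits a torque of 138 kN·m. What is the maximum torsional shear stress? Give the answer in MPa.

96.3 MPa

J = πd⁴/32 = π(0.194)⁴/32 = 1.391×10^-4 m⁴.
τ_max = T·r/J = 138000 × 0.0970 / 1.391×10^-4 = 9.626×10^7 Pa.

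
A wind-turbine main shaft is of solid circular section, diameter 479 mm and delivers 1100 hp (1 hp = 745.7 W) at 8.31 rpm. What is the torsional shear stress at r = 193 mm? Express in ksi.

5.11 ksi

ω = 2π·8.31/60 = 0.8702 rad/s, so T = P/ω = 1100×745.7 / 0.8702 = 942600 N·m.
J = πd⁴/32 = π(0.479)⁴/32 = 5.168×10^-3 m⁴.
Shear stress varies linearly with radius: τ = T·r/J = 942600 × 0.193 / 5.168×10^-3 = 3.520×10^7 Pa.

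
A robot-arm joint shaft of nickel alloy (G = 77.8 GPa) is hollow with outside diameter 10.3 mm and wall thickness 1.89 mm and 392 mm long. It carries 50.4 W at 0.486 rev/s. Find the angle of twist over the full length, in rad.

0.0897 rad

ω = 2π·0.486 = 3.054 rad/s, so T = P/ω = 50.4 / 3.054 = 16.50 N·m.
J = π(d_o⁴ − d_i⁴)/32 = π(0.0103⁴ − 0.00652⁴)/32 = 9.276×10^-10 m⁴.
θ = T·L/(G·J) = 16.50 × 0.392 / (77.8×10⁹ × 9.276×10^-10) = 0.08966 rad.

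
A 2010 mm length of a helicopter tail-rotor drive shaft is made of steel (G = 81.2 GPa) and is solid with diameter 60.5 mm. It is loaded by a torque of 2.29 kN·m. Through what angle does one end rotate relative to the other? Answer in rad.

J = πd⁴/32 = π(0.0605)⁴/32 = 1.315×10^-6 m⁴.
θ = T·L/(G·J) = 2290 × 2.01 / (81.2×10⁹ × 1.315×10^-6) = 0.04310 rad.

0.0431 rad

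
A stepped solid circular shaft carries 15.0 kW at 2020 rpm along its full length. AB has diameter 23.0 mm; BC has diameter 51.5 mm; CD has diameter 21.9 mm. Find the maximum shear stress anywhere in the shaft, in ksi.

4.99 ksi

ω = 2π·2020/60 = 211.5 rad/s, so T = P/ω = 15.0×10³ / 211.5 = 70.91 N·m.
Under the same torque, τ_max = 16T/(πd³) is largest where d is smallest — segment CD (d = 21.9 mm).
τ_max = 16·70.91/(π·(0.0219)³) = 3.438×10^7 Pa.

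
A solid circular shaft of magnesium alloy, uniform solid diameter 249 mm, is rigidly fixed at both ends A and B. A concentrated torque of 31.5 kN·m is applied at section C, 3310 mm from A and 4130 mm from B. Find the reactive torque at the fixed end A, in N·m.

With uniform GJ and both ends fixed, compatibility θ_AC = θ_CB gives T_A·a = T_B·b, together with T_A + T_B = T₀.
T_A = T₀·b/(a+b) = 31500·4130/7440 = 17490 N·m; T_B = 14010 N·m.

17500 N·m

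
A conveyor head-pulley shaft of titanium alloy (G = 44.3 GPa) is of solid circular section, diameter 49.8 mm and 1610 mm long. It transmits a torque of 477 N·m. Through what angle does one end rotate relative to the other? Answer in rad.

J = πd⁴/32 = π(0.0498)⁴/32 = 6.038×10^-7 m⁴.
θ = T·L/(G·J) = 477.0 × 1.61 / (44.3×10⁹ × 6.038×10^-7) = 0.02871 rad.

0.0287 rad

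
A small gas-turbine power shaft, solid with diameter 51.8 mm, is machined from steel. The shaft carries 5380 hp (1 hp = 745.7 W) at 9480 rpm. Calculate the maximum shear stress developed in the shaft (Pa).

1.48e8 Pa

ω = 2π·9480/60 = 992.7 rad/s, so T = P/ω = 5380×745.7 / 992.7 = 4041 N·m.
J = πd⁴/32 = π(0.0518)⁴/32 = 7.068×10^-7 m⁴.
τ_max = T·r/J = 4041 × 0.0259 / 7.068×10^-7 = 1.481×10^8 Pa.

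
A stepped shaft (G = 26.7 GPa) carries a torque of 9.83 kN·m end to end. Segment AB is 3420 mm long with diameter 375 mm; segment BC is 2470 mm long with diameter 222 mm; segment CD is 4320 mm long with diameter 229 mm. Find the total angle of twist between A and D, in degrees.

0.593°

J_AB = π(0.375)⁴/32 = 1.94×10^-3 m⁴; J_BC = π(0.222)⁴/32 = 2.38×10^-4 m⁴; J_CD = π(0.229)⁴/32 = 2.70×10^-4 m⁴.
θ = (T/G)·Σ L_i/J_i = (9830/26.7×10⁹)·(3.42/1.94×10^-3 + 2.47/2.38×10^-4 + 4.32/2.70×10^-4) = 0.01035 rad.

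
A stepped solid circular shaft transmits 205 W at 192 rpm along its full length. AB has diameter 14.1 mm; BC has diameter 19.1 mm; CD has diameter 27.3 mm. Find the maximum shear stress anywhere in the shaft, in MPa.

18.5 MPa

ω = 2π·192/60 = 20.11 rad/s, so T = P/ω = 205 / 20.11 = 10.20 N·m.
Under the same torque, τ_max = 16T/(πd³) is largest where d is smallest — segment AB (d = 14.1 mm).
τ_max = 16·10.20/(π·(0.0141)³) = 1.852×10^7 Pa.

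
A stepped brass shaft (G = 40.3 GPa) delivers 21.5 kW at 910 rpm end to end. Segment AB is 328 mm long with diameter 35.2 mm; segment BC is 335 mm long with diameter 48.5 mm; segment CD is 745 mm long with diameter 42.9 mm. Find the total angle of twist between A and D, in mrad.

28.2 mrad

ω = 2π·910/60 = 95.29 rad/s, so T = P/ω = 21.5×10³ / 95.29 = 225.6 N·m.
J_AB = π(0.0352)⁴/32 = 1.51×10^-7 m⁴; J_BC = π(0.0485)⁴/32 = 5.43×10^-7 m⁴; J_CD = π(0.0429)⁴/32 = 3.33×10^-7 m⁴.
θ = (T/G)·Σ L_i/J_i = (225.6/40.3×10⁹)·(0.328/1.51×10^-7 + 0.335/5.43×10^-7 + 0.745/3.33×10^-7) = 0.02818 rad.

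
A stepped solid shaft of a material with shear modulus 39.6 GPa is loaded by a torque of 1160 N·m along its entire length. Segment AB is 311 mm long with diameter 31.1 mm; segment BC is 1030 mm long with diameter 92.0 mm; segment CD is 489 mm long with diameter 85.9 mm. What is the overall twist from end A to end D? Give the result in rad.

0.106 rad

J_AB = π(0.0311)⁴/32 = 9.18×10^-8 m⁴; J_BC = π(0.0920)⁴/32 = 7.03×10^-6 m⁴; J_CD = π(0.0859)⁴/32 = 5.35×10^-6 m⁴.
θ = (T/G)·Σ L_i/J_i = (1160/39.6×10⁹)·(0.311/9.18×10^-8 + 1.03/7.03×10^-6 + 0.489/5.35×10^-6) = 0.1062 rad.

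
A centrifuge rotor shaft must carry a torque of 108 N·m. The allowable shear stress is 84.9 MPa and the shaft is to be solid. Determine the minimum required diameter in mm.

18.6 mm

For a solid shaft τ_max = 16T/(πd³), so d = (16T/(π τ_allow))^(1/3) = (16·108.0/(π·8.49×10^7))^(1/3) = 0.01864 m.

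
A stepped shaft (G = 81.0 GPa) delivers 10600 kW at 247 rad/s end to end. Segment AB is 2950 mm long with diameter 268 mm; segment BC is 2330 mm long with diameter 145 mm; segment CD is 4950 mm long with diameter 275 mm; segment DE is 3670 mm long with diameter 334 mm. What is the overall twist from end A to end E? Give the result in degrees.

2.17°

ω = 247 rad/s, so T = P/ω = 10600×10³ / 247.0 = 42910 N·m.
J_AB = π(0.268)⁴/32 = 5.06×10^-4 m⁴; J_BC = π(0.145)⁴/32 = 4.34×10^-5 m⁴; J_CD = π(0.275)⁴/32 = 5.61×10^-4 m⁴; J_DE = π(0.334)⁴/32 = 1.22×10^-3 m⁴.
θ = (T/G)·Σ L_i/J_i = (42910/81.0×10⁹)·(2.95/5.06×10^-4 + 2.33/4.34×10^-5 + 4.95/5.61×10^-4 + 3.67/1.22×10^-3) = 0.03779 rad.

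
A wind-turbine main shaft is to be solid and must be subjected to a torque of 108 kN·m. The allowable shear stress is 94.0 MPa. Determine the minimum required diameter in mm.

For a solid shaft τ_max = 16T/(πd³), so d = (16T/(π τ_allow))^(1/3) = (16·108000/(π·9.40×10^7))^(1/3) = 0.1802 m.

180 mm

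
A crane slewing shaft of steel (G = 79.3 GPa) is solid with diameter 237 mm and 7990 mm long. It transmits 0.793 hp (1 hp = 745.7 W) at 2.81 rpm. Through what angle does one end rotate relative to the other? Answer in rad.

6.54e-4 rad

ω = 2π·2.81/60 = 0.2943 rad/s, so T = P/ω = 0.793×745.7 / 0.2943 = 2010 N·m.
J = πd⁴/32 = π(0.237)⁴/32 = 3.097×10^-4 m⁴.
θ = T·L/(G·J) = 2010 × 7.99 / (79.3×10⁹ × 3.097×10^-4) = 6.537×10^-4 rad.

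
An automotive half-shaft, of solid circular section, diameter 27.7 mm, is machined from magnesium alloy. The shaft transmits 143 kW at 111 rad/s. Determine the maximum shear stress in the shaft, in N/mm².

ω = 111 rad/s, so T = P/ω = 143×10³ / 111.0 = 1288 N·m.
J = πd⁴/32 = π(0.0277)⁴/32 = 5.780×10^-8 m⁴.
τ_max = T·r/J = 1288 × 0.0138 / 5.780×10^-8 = 3.087×10^8 Pa.

309 N/mm²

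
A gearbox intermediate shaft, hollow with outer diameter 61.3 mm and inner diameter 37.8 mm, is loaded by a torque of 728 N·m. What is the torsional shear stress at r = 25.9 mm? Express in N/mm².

15.9 N/mm²

J = π(d_o⁴ − d_i⁴)/32 = π(0.0613⁴ − 0.0378⁴)/32 = 1.186×10^-6 m⁴.
Shear stress varies linearly with radius: τ = T·r/J = 728.0 × 0.0259 / 1.186×10^-6 = 1.590×10^7 Pa.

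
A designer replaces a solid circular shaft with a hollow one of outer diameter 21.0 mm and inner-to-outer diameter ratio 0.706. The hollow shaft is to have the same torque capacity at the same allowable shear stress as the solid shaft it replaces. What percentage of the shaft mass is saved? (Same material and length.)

39.3 %

Equal τ_max and T ⇒ the solid shaft needs d_s³ = d_o³(1−k⁴), so d_s = 21.0·(1−0.706⁴)^(1/3) = 19.09 mm.
Area ratio A_h/A_s = d_o²(1−k²)/d_s² = (1−k²)/(1−k⁴)^(2/3) = 0.6068.
Mass saving = 1 − 0.6068 = 39.3 %.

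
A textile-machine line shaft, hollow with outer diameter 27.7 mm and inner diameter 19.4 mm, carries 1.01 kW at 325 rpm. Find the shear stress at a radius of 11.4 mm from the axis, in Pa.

ω = 2π·325/60 = 34.03 rad/s, so T = P/ω = 1.01×10³ / 34.03 = 29.68 N·m.
J = π(d_o⁴ − d_i⁴)/32 = π(0.0277⁴ − 0.0194⁴)/32 = 4.389×10^-8 m⁴.
Shear stress varies linearly with radius: τ = T·r/J = 29.68 × 0.0114 / 4.389×10^-8 = 7.708×10^6 Pa.

7.71e6 Pa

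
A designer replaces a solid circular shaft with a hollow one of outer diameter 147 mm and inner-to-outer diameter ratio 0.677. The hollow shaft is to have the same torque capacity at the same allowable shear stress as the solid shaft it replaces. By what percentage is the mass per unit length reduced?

36.6 %

Equal τ_max and T ⇒ the solid shaft needs d_s³ = d_o³(1−k⁴), so d_s = 147·(1−0.677⁴)^(1/3) = 135.9 mm.
Area ratio A_h/A_s = d_o²(1−k²)/d_s² = (1−k²)/(1−k⁴)^(2/3) = 0.6339.
Mass saving = 1 − 0.6339 = 36.6 %.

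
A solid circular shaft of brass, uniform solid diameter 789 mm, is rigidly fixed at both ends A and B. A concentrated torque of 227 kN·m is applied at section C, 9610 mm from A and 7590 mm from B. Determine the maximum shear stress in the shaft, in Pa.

1.32e6 Pa

With uniform GJ and both ends fixed, compatibility θ_AC = θ_CB gives T_A·a = T_B·b, together with T_A + T_B = T₀.
T_A = T₀·b/(a+b) = 227000·7590/17200 = 100200 N·m; T_B = 126800 N·m.
τ in each portion: τ_AC = 1.04×10^6 Pa, τ_CB = 1.32×10^6 Pa; maximum is in CB.
τ_max = T_CB·r/J = 126800·0.395/0.0380 = 1.315×10^6 Pa.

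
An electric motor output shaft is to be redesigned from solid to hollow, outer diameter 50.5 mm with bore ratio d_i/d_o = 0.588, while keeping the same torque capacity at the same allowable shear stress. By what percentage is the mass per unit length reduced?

Equal τ_max and T ⇒ the solid shaft needs d_s³ = d_o³(1−k⁴), so d_s = 50.5·(1−0.588⁴)^(1/3) = 48.40 mm.
Area ratio A_h/A_s = d_o²(1−k²)/d_s² = (1−k²)/(1−k⁴)^(2/3) = 0.7122.
Mass saving = 1 − 0.7122 = 28.8 %.

28.8 %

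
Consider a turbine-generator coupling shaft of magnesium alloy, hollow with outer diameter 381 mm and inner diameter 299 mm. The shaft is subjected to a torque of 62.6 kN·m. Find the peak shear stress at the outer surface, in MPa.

9.29 MPa

J = π(d_o⁴ − d_i⁴)/32 = π(0.381⁴ − 0.299⁴)/32 = 1.284×10^-3 m⁴.
τ_max = T·r/J = 62600 × 0.191 / 1.284×10^-3 = 9.287×10^6 Pa.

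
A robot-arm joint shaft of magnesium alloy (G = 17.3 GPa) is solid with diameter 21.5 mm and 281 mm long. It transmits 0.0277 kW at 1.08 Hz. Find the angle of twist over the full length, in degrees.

0.181°

ω = 2π·1.08 = 6.786 rad/s, so T = P/ω = 0.0277×10³ / 6.786 = 4.082 N·m.
J = πd⁴/32 = π(0.0215)⁴/32 = 2.098×10^-8 m⁴.
θ = T·L/(G·J) = 4.082 × 0.281 / (17.3×10⁹ × 2.098×10^-8) = 3.161×10^-3 rad.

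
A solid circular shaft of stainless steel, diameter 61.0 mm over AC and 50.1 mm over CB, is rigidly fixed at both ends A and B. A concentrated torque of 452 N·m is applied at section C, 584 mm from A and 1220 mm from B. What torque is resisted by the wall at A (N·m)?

371 N·m

Compatibility: T_A·a/J_AC = T_B·b/J_CB with T_A + T_B = T₀.
J_AC = 1.36×10^-6 m⁴, J_CB = 6.19×10^-7 m⁴, so T_A = T₀·(J_AC/a)/((J_AC/a)+(J_CB/b)) = 371.2 N·m, T_B = 80.84 N·m.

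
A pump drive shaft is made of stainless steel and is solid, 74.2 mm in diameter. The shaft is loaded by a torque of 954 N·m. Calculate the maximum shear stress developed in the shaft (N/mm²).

J = πd⁴/32 = π(0.0742)⁴/32 = 2.976×10^-6 m⁴.
τ_max = T·r/J = 954.0 × 0.0371 / 2.976×10^-6 = 1.189×10^7 Pa.

11.9 N/mm²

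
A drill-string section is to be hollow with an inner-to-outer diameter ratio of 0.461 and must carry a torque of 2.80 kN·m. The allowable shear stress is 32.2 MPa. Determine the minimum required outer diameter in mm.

77.4 mm

For a hollow shaft with d_i/d_o = 0.461: τ_max = 16T/(π d_o³ (1−k⁴)), so d_o = [16T/(π τ_allow (1−k⁴))]^(1/3) = [16·2800/(π·3.22×10^7·0.9548)]^(1/3) = 0.07741 m.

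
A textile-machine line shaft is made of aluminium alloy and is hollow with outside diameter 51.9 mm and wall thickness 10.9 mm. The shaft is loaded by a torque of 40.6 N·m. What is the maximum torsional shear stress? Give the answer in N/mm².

J = π(d_o⁴ − d_i⁴)/32 = π(0.0519⁴ − 0.0301⁴)/32 = 6.317×10^-7 m⁴.
τ_max = T·r/J = 40.60 × 0.0260 / 6.317×10^-7 = 1.668×10^6 Pa.

1.67 N/mm²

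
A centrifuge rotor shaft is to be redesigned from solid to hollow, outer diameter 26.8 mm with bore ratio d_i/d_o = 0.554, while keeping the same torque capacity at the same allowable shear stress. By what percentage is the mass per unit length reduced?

26.0 %

Equal τ_max and T ⇒ the solid shaft needs d_s³ = d_o³(1−k⁴), so d_s = 26.8·(1−0.554⁴)^(1/3) = 25.93 mm.
Area ratio A_h/A_s = d_o²(1−k²)/d_s² = (1−k²)/(1−k⁴)^(2/3) = 0.7403.
Mass saving = 1 − 0.7403 = 26.0 %.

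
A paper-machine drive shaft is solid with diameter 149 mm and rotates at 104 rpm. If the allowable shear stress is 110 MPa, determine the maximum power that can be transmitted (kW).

778 kW

J = πd⁴/32 = π(0.149)⁴/32 = 4.839×10^-5 m⁴.
T_max = τ_allow·J/r = 1.10×10^8 × 4.839×10^-5 / 0.0745 = 71450 N·m.
ω = 2π·104/60 = 10.89 rad/s, so P_max = T_max·ω = 7.781×10^5 W.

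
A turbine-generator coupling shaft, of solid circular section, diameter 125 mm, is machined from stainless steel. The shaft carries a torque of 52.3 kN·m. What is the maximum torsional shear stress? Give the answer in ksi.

19.8 ksi

J = πd⁴/32 = π(0.125)⁴/32 = 2.397×10^-5 m⁴.
τ_max = T·r/J = 52300 × 0.0625 / 2.397×10^-5 = 1.364×10^8 Pa.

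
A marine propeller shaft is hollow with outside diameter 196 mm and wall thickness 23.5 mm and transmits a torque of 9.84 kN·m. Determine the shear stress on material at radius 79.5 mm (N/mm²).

J = π(d_o⁴ − d_i⁴)/32 = π(0.196⁴ − 0.149⁴)/32 = 9.650×10^-5 m⁴.
Shear stress varies linearly with radius: τ = T·r/J = 9840 × 0.0795 / 9.650×10^-5 = 8.107×10^6 Pa.

8.11 N/mm²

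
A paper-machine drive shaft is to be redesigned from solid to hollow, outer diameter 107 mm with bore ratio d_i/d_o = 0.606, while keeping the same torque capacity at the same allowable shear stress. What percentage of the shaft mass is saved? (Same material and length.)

Equal τ_max and T ⇒ the solid shaft needs d_s³ = d_o³(1−k⁴), so d_s = 107·(1−0.606⁴)^(1/3) = 102.0 mm.
Area ratio A_h/A_s = d_o²(1−k²)/d_s² = (1−k²)/(1−k⁴)^(2/3) = 0.6969.
Mass saving = 1 − 0.6969 = 30.3 %.

30.3 %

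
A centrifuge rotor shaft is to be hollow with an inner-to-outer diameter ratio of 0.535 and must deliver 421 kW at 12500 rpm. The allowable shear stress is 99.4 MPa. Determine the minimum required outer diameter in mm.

26.2 mm

ω = 2π·12500/60 = 1309 rad/s, so T = P/ω = 421×10³ / 1309 = 321.6 N·m.
For a hollow shaft with d_i/d_o = 0.535: τ_max = 16T/(π d_o³ (1−k⁴)), so d_o = [16T/(π τ_allow (1−k⁴))]^(1/3) = [16·321.6/(π·9.94×10^7·0.9181)]^(1/3) = 0.02618 m.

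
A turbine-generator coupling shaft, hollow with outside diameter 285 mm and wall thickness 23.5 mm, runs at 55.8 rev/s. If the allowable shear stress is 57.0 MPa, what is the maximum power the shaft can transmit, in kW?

J = π(d_o⁴ − d_i⁴)/32 = π(0.285⁴ − 0.238⁴)/32 = 3.327×10^-4 m⁴.
T_max = τ_allow·J/r = 5.70×10^7 × 3.327×10^-4 / 0.142 = 133100 N·m.
ω = 2π·55.8 = 350.6 rad/s, so P_max = T_max·ω = 4.666×10^7 W.

46700 kW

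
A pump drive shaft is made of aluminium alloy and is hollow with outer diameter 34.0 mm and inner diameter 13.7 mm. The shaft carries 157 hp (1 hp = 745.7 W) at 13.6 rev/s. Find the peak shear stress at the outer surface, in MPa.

182 MPa

ω = 2π·13.6 = 85.45 rad/s, so T = P/ω = 157×745.7 / 85.45 = 1370 N·m.
J = π(d_o⁴ − d_i⁴)/32 = π(0.0340⁴ − 0.0137⁴)/32 = 1.277×10^-7 m⁴.
τ_max = T·r/J = 1370 × 0.0170 / 1.277×10^-7 = 1.823×10^8 Pa.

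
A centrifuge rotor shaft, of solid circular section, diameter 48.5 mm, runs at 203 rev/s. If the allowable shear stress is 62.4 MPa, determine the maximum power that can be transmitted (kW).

1780 kW

J = πd⁴/32 = π(0.0485)⁴/32 = 5.432×10^-7 m⁴.
T_max = τ_allow·J/r = 6.24×10^7 × 5.432×10^-7 / 0.0243 = 1398 N·m.
ω = 2π·203 = 1275 rad/s, so P_max = T_max·ω = 1.783×10^6 W.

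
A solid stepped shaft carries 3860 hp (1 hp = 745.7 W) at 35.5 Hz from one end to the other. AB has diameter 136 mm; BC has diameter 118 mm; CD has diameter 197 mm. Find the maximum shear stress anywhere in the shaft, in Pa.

4.00e7 Pa

ω = 2π·35.5 = 223.1 rad/s, so T = P/ω = 3860×745.7 / 223.1 = 12900 N·m.
Under the same torque, τ_max = 16T/(πd³) is largest where d is smallest — segment BC (d = 118 mm).
τ_max = 16·12900/(π·(0.118)³) = 4.000×10^7 Pa.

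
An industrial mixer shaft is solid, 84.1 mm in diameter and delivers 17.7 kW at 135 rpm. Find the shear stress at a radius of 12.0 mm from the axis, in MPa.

3.06 MPa

ω = 2π·135/60 = 14.14 rad/s, so T = P/ω = 17.7×10³ / 14.14 = 1252 N·m.
J = πd⁴/32 = π(0.0841)⁴/32 = 4.911×10^-6 m⁴.
Shear stress varies linearly with radius: τ = T·r/J = 1252 × 0.0120 / 4.911×10^-6 = 3.059×10^6 Pa.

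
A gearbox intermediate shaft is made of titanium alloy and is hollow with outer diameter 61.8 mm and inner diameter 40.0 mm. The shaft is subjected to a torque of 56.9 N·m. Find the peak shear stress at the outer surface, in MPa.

1.49 MPa

J = π(d_o⁴ − d_i⁴)/32 = π(0.0618⁴ − 0.0400⁴)/32 = 1.181×10^-6 m⁴.
τ_max = T·r/J = 56.90 × 0.0309 / 1.181×10^-6 = 1.489×10^6 Pa.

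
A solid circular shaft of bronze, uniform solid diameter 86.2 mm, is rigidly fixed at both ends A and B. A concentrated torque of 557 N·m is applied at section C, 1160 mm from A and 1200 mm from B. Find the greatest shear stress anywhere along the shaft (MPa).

2.25 MPa

With uniform GJ and both ends fixed, compatibility θ_AC = θ_CB gives T_A·a = T_B·b, together with T_A + T_B = T₀.
T_A = T₀·b/(a+b) = 557.0·1200/2360 = 283.2 N·m; T_B = 273.8 N·m.
τ in each portion: τ_AC = 2.25×10^6 Pa, τ_CB = 2.18×10^6 Pa; maximum is in AC.
τ_max = T_AC·r/J = 283.2·0.0431/5.42×10^-6 = 2.252×10^6 Pa.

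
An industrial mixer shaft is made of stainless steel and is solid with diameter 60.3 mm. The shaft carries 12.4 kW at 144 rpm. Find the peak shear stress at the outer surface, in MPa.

19.1 MPa

ω = 2π·144/60 = 15.08 rad/s, so T = P/ω = 12.4×10³ / 15.08 = 822.3 N·m.
J = πd⁴/32 = π(0.0603)⁴/32 = 1.298×10^-6 m⁴.
τ_max = T·r/J = 822.3 × 0.0301 / 1.298×10^-6 = 1.910×10^7 Pa.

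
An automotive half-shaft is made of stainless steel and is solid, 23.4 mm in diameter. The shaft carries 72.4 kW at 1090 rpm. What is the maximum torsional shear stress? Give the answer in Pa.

2.52e8 Pa

ω = 2π·1090/60 = 114.1 rad/s, so T = P/ω = 72.4×10³ / 114.1 = 634.3 N·m.
J = πd⁴/32 = π(0.0234)⁴/32 = 2.943×10^-8 m⁴.
τ_max = T·r/J = 634.3 × 0.0117 / 2.943×10^-8 = 2.521×10^8 Pa.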